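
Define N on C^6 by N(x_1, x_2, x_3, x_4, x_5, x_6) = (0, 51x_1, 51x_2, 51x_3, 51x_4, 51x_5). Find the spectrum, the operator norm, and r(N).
sigma(N) = {0}; ||N|| = 51; r(N) = 0. (N is nilpotent with N^6 = 0.)

On C^6, N is a strictly lower-triangular matrix with 51 on the subdiagonal and zeros elsewhere, so its characteristic polynomial is lambda^6 and every eigenvalue is 0: sigma(N) = {0}. For the operator norm, N e_i = 51e_{i+1} for i = 1, ..., 5 and N e_6 = 0, so the singular values of N are 51 (with multiplicity 5) and 0; hence ||N|| = 51. The spectral radius r(N) = max|lambda| = 0. Note ||N|| > r(N) — characteristic of non-normal nilpotent operators. Indeed N^6 = 0.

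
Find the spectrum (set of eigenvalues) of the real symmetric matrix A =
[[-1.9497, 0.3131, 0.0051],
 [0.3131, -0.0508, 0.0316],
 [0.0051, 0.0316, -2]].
sigma(A) ≈ {-2, 0} (-2 with multiplicity 2)

A is real symmetric, so its spectrum consists of real eigenvalues. Expanding the characteristic polynomial of the displayed matrix gives
  det(λ I - A) = p(λ) = λ^3 + (4)λ^2 + (4)λ + (0).
Solving p(λ) = 0 yields eigenvalues ≈ -2, -2, 0. (A is shown rounded to 4 decimals, so these recover the underlying integer eigenvalues to within that precision.)
Verification: the trace of A = -4 equals the sum of eigenvalues -4, and det(A) ≈ 0.0000 matches the eigenvalue product 0.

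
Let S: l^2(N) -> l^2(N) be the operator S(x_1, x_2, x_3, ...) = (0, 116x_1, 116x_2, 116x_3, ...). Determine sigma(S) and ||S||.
sigma(S) = closed disk {z in C : |z| ≤ 116}; ||S|| = 116

Note S = 116·U where U is the unit right shift (U x)_k = x_{k-1} (with x_0 := 0); so ||S|| = 116||U|| and sigma(S) = 116·sigma(U). ||S x||^2 = sum_{k≥1} |116x_k|^2 = 13456||x||^2, so ||S|| = 116 and sigma(S) ⊂ {|z| ≤ 116}. For any |lambda| < 116, the equation (S - lambda I) x = 0 forces x_1 = 0, then 116x_k = lambda x_{k+1} ⇒ x = 0, so S has no eigenvalues. But (S - lambda I) is not surjective for |lambda| < 116: solving (S - lambda I) x = e_1 would require x_n proportional to (lambda/116)^(-n), which is not in l^2. So every |lambda| < 116 lies in the residual spectrum. The boundary |lambda| = 116 is in the approximate point spectrum (the spectrum is closed). Hence sigma(S) is the closed disk of radius 116.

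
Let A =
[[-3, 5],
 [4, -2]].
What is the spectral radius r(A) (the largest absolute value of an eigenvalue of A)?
r(A) = 7

The eigenvalues of A are the roots of its characteristic polynomial. With M = A (coefficients from the trace and determinant):
  p(λ) = det(λ I - M) = λ^2 + 5λ - 14.
For λ^2 + 5λ - 14 the discriminant is 81. It is a perfect square (9^2), so the roots are rational: λ = (-5 ± 9)/2 = 2, -7.
Thus the eigenvalues (to 4 decimals) are 2 (modulus 2); -7 (modulus 7). The spectral radius is the largest modulus: r(A) = 7. (Cross-check: r(A) ≤ ||A||_2 ≈ 7.0772; equality holds whenever A is normal, though it can also hold for some non-normal A.)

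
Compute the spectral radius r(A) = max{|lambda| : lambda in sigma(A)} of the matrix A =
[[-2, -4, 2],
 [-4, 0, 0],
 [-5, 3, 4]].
r(A) ≈ 4.7801

The eigenvalues of A are the roots of its characteristic polynomial. With M = A (coefficients from the trace, the sum of principal 2x2 minors, and det A):
  p(λ) = det(λ I - M) = λ^3 - 2λ^2 - 14λ + 88.
No integer candidate from the rational root theorem (±divisors of 88) is a root, so the roots are irrational. The cubic discriminant is Δ = -150160 < 0, so there is one real root and a complex-conjugate pair. p(-5) = -17 and p(-4) = 48 have opposite signs, so a root lies in (-5, -4); Newton's method refines it to λ ≈ -4.7801. Dividing out (λ - (-4.7801)) leaves approximately λ^2 - 6.7801λ + 18.4096. For λ^2 - 6.7801λ + 18.4096 the discriminant is -27.6687. It is negative, so the remaining roots are the complex-conjugate pair λ ≈ 3.3901 ± 2.6301i. Their product equals the constant term, so |λ|^2 ≈ 18.4096 and |λ| ≈ 4.2906.
Thus the eigenvalues (to 4 decimals) are -4.7801 (modulus 4.7801); 3.3901 ± 2.6301i (modulus 4.2906). The spectral radius is the largest modulus: r(A) ≈ 4.7801. (Cross-check: r(A) ≤ ||A||_2 ≈ 7.8324; equality holds whenever A is normal, though it can also hold for some non-normal A.)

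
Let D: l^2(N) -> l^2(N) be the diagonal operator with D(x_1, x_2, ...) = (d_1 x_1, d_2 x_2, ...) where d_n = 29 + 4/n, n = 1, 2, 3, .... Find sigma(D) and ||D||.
sigma(D) = {29 + 4/n : n ≥ 1} ∪ {29}; ||D|| = 33

A bounded diagonal operator on l^2 with diagonal entries d_n has spectrum equal to the closure of {d_n : n ≥ 1}: every d_n is an eigenvalue (with eigenvector e_n), so {d_n} ⊂ sigma(D); the spectrum is closed, so its closure is too; and for lambda not in the closure, (D - lambda I) has bounded inverse (the diagonal entries 1/(d_n - lambda) are bounded). For our sequence d_n = 29 + 4/n, n = 1, 2, 3, ...:
  - {d_n} = {29 + 4/n : n ≥ 1}; the only limit point is 29
  - closure = {29 + 4/n : n ≥ 1} ∪ {29}
For the norm: a diagonal operator has ||D|| = sup_n |d_n|. Here d_n = 29 + 4/n is positive and decreasing, so sup_n |d_n| = d_1 = 29 + 4 = 33. So ||D|| = 33.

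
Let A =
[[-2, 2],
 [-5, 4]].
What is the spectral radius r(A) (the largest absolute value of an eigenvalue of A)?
r(A) = sqrt(2) ≈ 1.4142

The eigenvalues of A are the roots of its characteristic polynomial. With M = A (coefficients from the trace and determinant):
  p(λ) = det(λ I - M) = λ^2 - 2λ + 2.
For λ^2 - 2λ + 2 the discriminant is -4. It is negative, so the roots are the complex-conjugate pair λ = 1 ± (sqrt(4)/2) i ≈ 1 ± 1i. For a conjugate pair the product of the roots equals the constant term, so |λ|^2 = 2 and |λ| = sqrt(2) ≈ 1.4142.
Thus the eigenvalues (to 4 decimals) are 1 ± 1i (modulus 1.4142). The spectral radius is the largest modulus: r(A) = sqrt(2) ≈ 1.4142. (Cross-check: r(A) ≤ ||A||_2 ≈ 6.9942; equality holds whenever A is normal, though it can also hold for some non-normal A.)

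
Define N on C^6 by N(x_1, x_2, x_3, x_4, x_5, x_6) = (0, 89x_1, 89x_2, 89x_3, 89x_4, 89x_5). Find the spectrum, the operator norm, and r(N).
sigma(N) = {0}; ||N|| = 89; r(N) = 0. (N is nilpotent with N^6 = 0.)

On C^6, N is a strictly lower-triangular matrix with 89 on the subdiagonal and zeros elsewhere, so its characteristic polynomial is lambda^6 and every eigenvalue is 0: sigma(N) = {0}. For the operator norm, N e_i = 89e_{i+1} for i = 1, ..., 5 and N e_6 = 0, so the singular values of N are 89 (with multiplicity 5) and 0; hence ||N|| = 89. The spectral radius r(N) = max|lambda| = 0. Note ||N|| > r(N) — characteristic of non-normal nilpotent operators. Indeed N^6 = 0.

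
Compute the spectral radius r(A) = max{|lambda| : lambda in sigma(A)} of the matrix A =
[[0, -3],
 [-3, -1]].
r(A) = (1 + sqrt(37))/2 ≈ 3.5414

The eigenvalues of A are the roots of its characteristic polynomial. With M = A (coefficients from the trace and determinant):
  p(λ) = det(λ I - M) = λ^2 + λ - 9.
For λ^2 + λ - 9 the discriminant is 37. It is nonnegative but not a perfect square, so the roots are real and irrational: λ = (-1 ± sqrt(37))/2 ≈ 2.5414, -3.5414.
Thus the eigenvalues (to 4 decimals) are 2.5414 (modulus 2.5414); -3.5414 (modulus 3.5414). The spectral radius is the largest modulus: r(A) = (1 + sqrt(37))/2 ≈ 3.5414. (Cross-check: r(A) ≤ ||A||_2 ≈ 3.5414; equality holds whenever A is normal, though it can also hold for some non-normal A.)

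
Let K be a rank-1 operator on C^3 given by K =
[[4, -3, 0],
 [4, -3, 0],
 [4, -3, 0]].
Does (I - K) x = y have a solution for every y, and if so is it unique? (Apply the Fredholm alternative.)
(I - K) is singular (det(I - K) = 0, i.e. 1 ∈ sigma(K)). (I - K) x = y is solvable iff y ⊥ ker((I - K)^*) = span{(4, -3, 0)}, i.e. iff 4y_1 - 3y_2 = 0. When solvable, the solutions are x = y + c·(1, 1, 1), c arbitrary (ker(I - K) = span{(1, 1, 1)}, dimension 1).

K has rank 1, so it is an outer product K = u v^T: every row of K is a multiple of one row vector. Reading off the entries, u = (1, 1, 1) and v = (4, -3, 0) (row i of K equals u_i·v^T). A rank-one matrix u v^T satisfies K u = u (v·u) and kills the (2)-dimensional subspace v^⊥, so its characteristic polynomial is lambda^2 (lambda - v·u) with v·u = tr K = 1. Hence the eigenvalues of I - K are 1 (multiplicity 2) and 1 - (1) = 0, so det(I - K) = 0. (Direct check: I - K =
[[-3, 3, 0],
 [-4, 4, 0],
 [-4, 3, 1]]
has determinant 0.) So 1 is an eigenvalue of K and (I - K) is not invertible. The finite-dimensional Fredholm alternative says: either (I - K) is invertible, or ker(I - K) ≠ {0} and then range(I - K) = ker((I - K)^*)^⊥, with dim ker(I - K) = dim ker((I - K)^*). We are in the second case, so we need both kernels. Kernel of I - K: (I - K) u = u - u (v·u) = u - u = 0, so ker(I - K) = span{u} = span{(1, 1, 1)} (it is exactly 1-dimensional because rank(I - K) = 2). Kernel of the adjoint: K is real, so (I - K)^* = I - K^T = I - v u^T, and (I - v u^T) v = v - v (u·v) = 0; hence ker((I - K)^*) = span{v} = span{(4, -3, 0)}. Therefore (I - K) x = y is solvable iff <y, v> = 0, i.e. iff 4y_1 - 3y_2 = 0. When this holds, K y = u (v·y) = 0, so (I - K) y = y and x = y is a particular solution; the full solution set is the line x = y + c·u = y + c·(1, 1, 1), c ∈ C.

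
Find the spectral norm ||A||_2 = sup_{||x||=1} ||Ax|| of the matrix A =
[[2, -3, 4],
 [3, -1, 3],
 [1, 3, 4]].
||A||_2 ≈ 7.3045 (= sqrt(largest eigenvalue of A^T A))

||A||_2 = sigma_max(A) = sqrt(lambda_max(A^T A)). Form the symmetric matrix M = A^T A =
[[14, -6, 21],
 [-6, 19, -3],
 [21, -3, 41]].
Its characteristic polynomial (trace, sum of principal 2x2 minors, determinant of M give the coefficients) is
  p(λ) = det(λ I - M) = λ^3 - 74λ^2 + 1133λ - 1681.
No integer candidate from the rational root theorem (±divisors of 1681) is a root, so the roots are irrational. The cubic discriminant is Δ = 947671929 > 0, so there are three distinct real roots. p(1) = -621 and p(2) = 297 have opposite signs, so a root lies in (1, 2); Newton's method refines it to λ ≈ 1.6595. p(18) = 569 and p(19) = -9 have opposite signs, so a root lies in (18, 19); Newton's method refines it to λ ≈ 18.9849. p(53) = -621 and p(54) = 1181 have opposite signs, so a root lies in (53, 54); Newton's method refines it to λ ≈ 53.3556. Check (Vieta): the three roots sum to 74, matching tr M = 74.
So the eigenvalues of A^T A are ≈ 1.6595, 18.9849, 53.3556 (all ≥ 0, as they must be for A^T A). The largest is λ_max ≈ 53.3556, hence ||A||_2 = sqrt(λ_max) ≈ 7.3045.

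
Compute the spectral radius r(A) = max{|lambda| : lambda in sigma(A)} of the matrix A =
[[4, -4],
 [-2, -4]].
r(A) = sqrt(96)/2 ≈ 4.899

The eigenvalues of A are the roots of its characteristic polynomial. With M = A (coefficients from the trace and determinant):
  p(λ) = det(λ I - M) = λ^2 - 24.
For λ^2 - 24 the discriminant is 96. It is nonnegative but not a perfect square, so the roots are real and irrational: λ = ± sqrt(96)/2 ≈ 4.899, -4.899.
Thus the eigenvalues (to 4 decimals) are 4.899 (modulus 4.899); -4.899 (modulus 4.899). The spectral radius is the largest modulus: r(A) = sqrt(96)/2 ≈ 4.899. (Cross-check: r(A) ≤ ||A||_2 ≈ 6; equality holds whenever A is normal, though it can also hold for some non-normal A.)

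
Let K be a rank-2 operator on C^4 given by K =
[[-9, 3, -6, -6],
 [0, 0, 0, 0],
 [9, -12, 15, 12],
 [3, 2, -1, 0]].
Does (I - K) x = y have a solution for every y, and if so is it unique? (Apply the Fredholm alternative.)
(I - K) is invertible (det(I - K) = -56 ≠ 0), so for every y in C^4 the equation (I - K) x = y has a unique solution.

K has rank 2 and factors as K = U V^T = u1 v1^T + u2 v2^T with u1 = (-3, 0, 3, 1), v1 = (3, -1, 2, 2), u2 = (0, 0, -3, 1), v2 = (0, 3, -3, -2) (multiplying out reproduces the displayed K). The nonzero eigenvalues of U V^T coincide with those of the 2 x 2 matrix G = V^T U = [[v1·u1, v1·u2], [v2·u1, v2·u2]] = [[-1, -4], [-11, 7]], and by the Sylvester determinant identity det(I_4 - U V^T) = det(I_2 - V^T U) = det([[2, 4], [11, -6]]) = (2)(-6) - (4)(11) = -56. (Direct check: I - K =
[[10, -3, 6, 6],
 [0, 1, 0, 0],
 [-9, 12, -14, -12],
 [-3, -2, 1, 1]]
has determinant -56.) The finite-dimensional Fredholm alternative says: either (I - K) is invertible, or ker(I - K) ≠ {0} and then range(I - K) = ker((I - K)^*)^⊥, with dim ker(I - K) = dim ker((I - K)^*). Since det(I - K) ≠ 0, 1 is not an eigenvalue of K and ker(I - K) = {0}, so we are in the first case: for every y there is a unique x = (I - K)^(-1) y. (Explicitly, by the Woodbury identity, (I - U V^T)^(-1) = I + U (I_2 - G)^(-1) V^T.)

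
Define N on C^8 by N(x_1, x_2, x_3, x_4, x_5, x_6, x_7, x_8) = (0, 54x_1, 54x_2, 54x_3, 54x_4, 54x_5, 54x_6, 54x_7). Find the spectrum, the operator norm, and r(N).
sigma(N) = {0}; ||N|| = 54; r(N) = 0. (N is nilpotent with N^8 = 0.)

On C^8, N is a strictly lower-triangular matrix with 54 on the subdiagonal and zeros elsewhere, so its characteristic polynomial is lambda^8 and every eigenvalue is 0: sigma(N) = {0}. For the operator norm, N e_i = 54e_{i+1} for i = 1, ..., 7 and N e_8 = 0, so the singular values of N are 54 (with multiplicity 7) and 0; hence ||N|| = 54. The spectral radius r(N) = max|lambda| = 0. Note ||N|| > r(N) — characteristic of non-normal nilpotent operators. Indeed N^8 = 0.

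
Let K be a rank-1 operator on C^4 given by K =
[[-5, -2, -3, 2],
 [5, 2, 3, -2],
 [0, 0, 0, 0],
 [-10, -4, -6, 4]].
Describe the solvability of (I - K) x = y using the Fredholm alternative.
(I - K) is singular (det(I - K) = 0, i.e. 1 ∈ sigma(K)). (I - K) x = y is solvable iff y ⊥ ker((I - K)^*) = span{(-5, -2, -3, 2)}, i.e. iff -5y_1 - 2y_2 - 3y_3 + 2y_4 = 0. When solvable, the solutions are x = y + c·(1, -1, 0, 2), c arbitrary (ker(I - K) = span{(1, -1, 0, 2)}, dimension 1).

K has rank 1, so it is an outer product K = u v^T: every row of K is a multiple of one row vector. Reading off the entries, u = (1, -1, 0, 2) and v = (-5, -2, -3, 2) (row i of K equals u_i·v^T). A rank-one matrix u v^T satisfies K u = u (v·u) and kills the (3)-dimensional subspace v^⊥, so its characteristic polynomial is lambda^3 (lambda - v·u) with v·u = tr K = 1. Hence the eigenvalues of I - K are 1 (multiplicity 3) and 1 - (1) = 0, so det(I - K) = 0. (Direct check: I - K =
[[6, 2, 3, -2],
 [-5, -1, -3, 2],
 [0, 0, 1, 0],
 [10, 4, 6, -3]]
has determinant 0.) So 1 is an eigenvalue of K and (I - K) is not invertible. The finite-dimensional Fredholm alternative says: either (I - K) is invertible, or ker(I - K) ≠ {0} and then range(I - K) = ker((I - K)^*)^⊥, with dim ker(I - K) = dim ker((I - K)^*). We are in the second case, so we need both kernels. Kernel of I - K: (I - K) u = u - u (v·u) = u - u = 0, so ker(I - K) = span{u} = span{(1, -1, 0, 2)} (it is exactly 1-dimensional because rank(I - K) = 3). Kernel of the adjoint: K is real, so (I - K)^* = I - K^T = I - v u^T, and (I - v u^T) v = v - v (u·v) = 0; hence ker((I - K)^*) = span{v} = span{(-5, -2, -3, 2)}. Therefore (I - K) x = y is solvable iff <y, v> = 0, i.e. iff -5y_1 - 2y_2 - 3y_3 + 2y_4 = 0. When this holds, K y = u (v·y) = 0, so (I - K) y = y and x = y is a particular solution; the full solution set is the line x = y + c·u = y + c·(1, -1, 0, 2), c ∈ C.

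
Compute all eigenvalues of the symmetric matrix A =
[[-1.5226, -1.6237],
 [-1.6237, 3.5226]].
sigma(A) ≈ {-2, 4}

A is real symmetric, so its spectrum consists of real eigenvalues. Expanding the characteristic polynomial of the displayed matrix gives
  det(λ I - A) = p(λ) = λ^2 + (-2)λ + (-8).
Solving p(λ) = 0 yields eigenvalues ≈ -2, 4. (A is shown rounded to 4 decimals, so these recover the underlying integer eigenvalues to within that precision.)
Verification: the trace of A = 2 equals the sum of eigenvalues 2, and det(A) ≈ -7.9999 matches the eigenvalue product -8.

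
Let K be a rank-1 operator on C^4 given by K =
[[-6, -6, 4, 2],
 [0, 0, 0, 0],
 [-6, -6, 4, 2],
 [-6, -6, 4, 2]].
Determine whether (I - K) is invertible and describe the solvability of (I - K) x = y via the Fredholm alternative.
(I - K) is invertible (det(I - K) = 1 ≠ 0), so for every y in C^4 the equation (I - K) x = y has a unique solution.

K has rank 1, so it is an outer product K = u v^T: every row of K is a multiple of one row vector. Reading off the entries, u = (2, 0, 2, 2) and v = (-3, -3, 2, 1) (row i of K equals u_i·v^T). A rank-one matrix u v^T satisfies K u = u (v·u) and kills the (3)-dimensional subspace v^⊥, so its characteristic polynomial is lambda^3 (lambda - v·u) with v·u = tr K = 0. Hence the eigenvalues of I - K are 1 (multiplicity 3) and 1 - (0) = 1, so det(I - K) = 1. (Direct check: I - K =
[[7, 6, -4, -2],
 [0, 1, 0, 0],
 [6, 6, -3, -2],
 [6, 6, -4, -1]]
has determinant 1.) The finite-dimensional Fredholm alternative says: either (I - K) is invertible, or ker(I - K) ≠ {0} and then range(I - K) = ker((I - K)^*)^⊥, with dim ker(I - K) = dim ker((I - K)^*). Since det(I - K) ≠ 0, 1 is not an eigenvalue of K and ker(I - K) = {0}, so we are in the first case: for every y there is a unique x = (I - K)^(-1) y. Explicitly, by the Sherman–Morrison formula, (I - u v^T)^(-1) = I + u v^T/(1 - v·u), i.e. (I - K)^(-1) = I + K.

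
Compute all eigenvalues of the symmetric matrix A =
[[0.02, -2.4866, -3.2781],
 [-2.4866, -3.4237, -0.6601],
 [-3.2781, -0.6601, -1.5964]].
sigma(A) ≈ {-6, -2, 3}

A is real symmetric, so its spectrum consists of real eigenvalues. Expanding the characteristic polynomial of the displayed matrix gives
  det(λ I - A) = p(λ) = λ^3 + (5)λ^2 + (-12)λ + (-36).
Solving p(λ) = 0 yields eigenvalues ≈ -6, -2, 3. (A is shown rounded to 4 decimals, so these recover the underlying integer eigenvalues to within that precision.)
Verification: the trace of A = -5 equals the sum of eigenvalues -5, and det(A) ≈ 36.0009 matches the eigenvalue product 36.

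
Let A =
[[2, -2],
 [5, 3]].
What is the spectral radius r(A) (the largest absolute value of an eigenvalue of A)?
r(A) = 4

The eigenvalues of A are the roots of its characteristic polynomial. With M = A (coefficients from the trace and determinant):
  p(λ) = det(λ I - M) = λ^2 - 5λ + 16.
For λ^2 - 5λ + 16 the discriminant is -39. It is negative, so the roots are the complex-conjugate pair λ = 5/2 ± (sqrt(39)/2) i ≈ 2.5 ± 3.1225i. For a conjugate pair the product of the roots equals the constant term, so |λ|^2 = 16 and |λ| = sqrt(16) = 4.
Thus the eigenvalues (to 4 decimals) are 2.5 ± 3.1225i (modulus 4). The spectral radius is the largest modulus: r(A) = 4. (Cross-check: r(A) ≤ ||A||_2 ≈ 5.8823; equality holds whenever A is normal, though it can also hold for some non-normal A.)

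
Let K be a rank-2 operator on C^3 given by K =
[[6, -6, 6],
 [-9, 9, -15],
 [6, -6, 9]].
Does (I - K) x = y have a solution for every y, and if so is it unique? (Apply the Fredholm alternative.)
(I - K) is invertible (det(I - K) = -14 ≠ 0), so for every y in C^3 the equation (I - K) x = y has a unique solution.

K has rank 2 and factors as K = U V^T = u1 v1^T + u2 v2^T with u1 = (0, -2, 1), v1 = (0, 0, 3), u2 = (2, -3, 2), v2 = (3, -3, 3) (multiplying out reproduces the displayed K). The nonzero eigenvalues of U V^T coincide with those of the 2 x 2 matrix G = V^T U = [[v1·u1, v1·u2], [v2·u1, v2·u2]] = [[3, 6], [9, 21]], and by the Sylvester determinant identity det(I_3 - U V^T) = det(I_2 - V^T U) = det([[-2, -6], [-9, -20]]) = (-2)(-20) - (-6)(-9) = -14. (Direct check: I - K =
[[-5, 6, -6],
 [9, -8, 15],
 [-6, 6, -8]]
has determinant -14.) The finite-dimensional Fredholm alternative says: either (I - K) is invertible, or ker(I - K) ≠ {0} and then range(I - K) = ker((I - K)^*)^⊥, with dim ker(I - K) = dim ker((I - K)^*). Since det(I - K) ≠ 0, 1 is not an eigenvalue of K and ker(I - K) = {0}, so we are in the first case: for every y there is a unique x = (I - K)^(-1) y. (Explicitly, by the Woodbury identity, (I - U V^T)^(-1) = I + U (I_2 - G)^(-1) V^T.)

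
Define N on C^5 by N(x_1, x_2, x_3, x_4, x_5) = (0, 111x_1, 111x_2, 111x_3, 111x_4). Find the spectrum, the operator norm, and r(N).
sigma(N) = {0}; ||N|| = 111; r(N) = 0. (N is nilpotent with N^5 = 0.)

On C^5, N is a strictly lower-triangular matrix with 111 on the subdiagonal and zeros elsewhere, so its characteristic polynomial is lambda^5 and every eigenvalue is 0: sigma(N) = {0}. For the operator norm, N e_i = 111e_{i+1} for i = 1, ..., 4 and N e_5 = 0, so the singular values of N are 111 (with multiplicity 4) and 0; hence ||N|| = 111. The spectral radius r(N) = max|lambda| = 0. Note ||N|| > r(N) — characteristic of non-normal nilpotent operators. Indeed N^5 = 0.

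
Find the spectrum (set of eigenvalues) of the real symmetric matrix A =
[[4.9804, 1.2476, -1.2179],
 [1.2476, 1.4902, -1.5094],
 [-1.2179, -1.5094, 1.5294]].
sigma(A) ≈ {0, 2, 6}

A is real symmetric, so its spectrum consists of real eigenvalues. Expanding the characteristic polynomial of the displayed matrix gives
  det(λ I - A) = p(λ) = λ^3 + (-8)λ^2 + (12)λ + (0).
Solving p(λ) = 0 yields eigenvalues ≈ 0, 2, 6. (A is shown rounded to 4 decimals, so these recover the underlying integer eigenvalues to within that precision.)
Verification: the trace of A = 8 equals the sum of eigenvalues 8, and det(A) ≈ 0.0001 matches the eigenvalue product 0.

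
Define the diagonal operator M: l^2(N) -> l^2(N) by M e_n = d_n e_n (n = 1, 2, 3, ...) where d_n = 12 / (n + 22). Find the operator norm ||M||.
||M|| = 12/23 (attained at n = 1)

For M diagonal, ||M|| = sup_n |d_n| = sup_n 12/(n + 22). This is positive and strictly decreasing in n, so the supremum is attained at n = 1: d_1 = 12/(1 + 22) = 12/23. Hence ||M|| = 12/23.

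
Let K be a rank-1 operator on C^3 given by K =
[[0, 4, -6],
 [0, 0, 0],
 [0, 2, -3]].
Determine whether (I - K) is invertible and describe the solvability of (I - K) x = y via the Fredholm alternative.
(I - K) is invertible (det(I - K) = 4 ≠ 0), so for every y in C^3 the equation (I - K) x = y has a unique solution.

K has rank 1, so it is an outer product K = u v^T: every row of K is a multiple of one row vector. Reading off the entries, u = (-2, 0, -1) and v = (0, -2, 3) (row i of K equals u_i·v^T). A rank-one matrix u v^T satisfies K u = u (v·u) and kills the (2)-dimensional subspace v^⊥, so its characteristic polynomial is lambda^2 (lambda - v·u) with v·u = tr K = -3. Hence the eigenvalues of I - K are 1 (multiplicity 2) and 1 - (-3) = 4, so det(I - K) = 4. (Direct check: I - K =
[[1, -4, 6],
 [0, 1, 0],
 [0, -2, 4]]
has determinant 4.) The finite-dimensional Fredholm alternative says: either (I - K) is invertible, or ker(I - K) ≠ {0} and then range(I - K) = ker((I - K)^*)^⊥, with dim ker(I - K) = dim ker((I - K)^*). Since det(I - K) ≠ 0, 1 is not an eigenvalue of K and ker(I - K) = {0}, so we are in the first case: for every y there is a unique x = (I - K)^(-1) y. Explicitly, by the Sherman–Morrison formula, (I - u v^T)^(-1) = I + u v^T/(1 - v·u), i.e. (I - K)^(-1) = I + K/(4).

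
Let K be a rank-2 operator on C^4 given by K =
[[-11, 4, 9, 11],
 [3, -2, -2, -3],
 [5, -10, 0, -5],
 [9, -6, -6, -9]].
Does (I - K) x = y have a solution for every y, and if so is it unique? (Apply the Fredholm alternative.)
(I - K) is invertible (det(I - K) = -62 ≠ 0), so for every y in C^4 the equation (I - K) x = y has a unique solution.

K has rank 2 and factors as K = U V^T = u1 v1^T + u2 v2^T with u1 = (-1, 0, -2, 0), v1 = (2, 2, -3, -2), u2 = (-3, 1, 3, 3), v2 = (3, -2, -2, -3) (multiplying out reproduces the displayed K). The nonzero eigenvalues of U V^T coincide with those of the 2 x 2 matrix G = V^T U = [[v1·u1, v1·u2], [v2·u1, v2·u2]] = [[4, -19], [1, -26]], and by the Sylvester determinant identity det(I_4 - U V^T) = det(I_2 - V^T U) = det([[-3, 19], [-1, 27]]) = (-3)(27) - (19)(-1) = -62. (Direct check: I - K =
[[12, -4, -9, -11],
 [-3, 3, 2, 3],
 [-5, 10, 1, 5],
 [-9, 6, 6, 10]]
has determinant -62.) The finite-dimensional Fredholm alternative says: either (I - K) is invertible, or ker(I - K) ≠ {0} and then range(I - K) = ker((I - K)^*)^⊥, with dim ker(I - K) = dim ker((I - K)^*). Since det(I - K) ≠ 0, 1 is not an eigenvalue of K and ker(I - K) = {0}, so we are in the first case: for every y there is a unique x = (I - K)^(-1) y. (Explicitly, by the Woodbury identity, (I - U V^T)^(-1) = I + U (I_2 - G)^(-1) V^T.)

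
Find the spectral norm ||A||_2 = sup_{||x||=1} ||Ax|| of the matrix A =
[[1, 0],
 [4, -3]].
||A||_2 = sqrt((26 + sqrt(640))/2) ≈ 5.0645 (= sqrt(largest eigenvalue of A^T A))

||A||_2 = sigma_max(A) = sqrt(lambda_max(A^T A)). Form the symmetric matrix M = A^T A =
[[17, -12],
 [-12, 9]].
Its characteristic polynomial (trace, determinant of M give the coefficients) is
  p(λ) = det(λ I - M) = λ^2 - 26λ + 9.
For λ^2 - 26λ + 9 the discriminant is 640. It is nonnegative but not a perfect square, so the roots are real and irrational: λ = (26 ± sqrt(640))/2 ≈ 25.6491, 0.3509.
So the eigenvalues of A^T A are ≈ 0.3509, 25.6491 (all ≥ 0, as they must be for A^T A). The largest is λ_max = (26 + sqrt(640))/2 ≈ 25.6491, hence ||A||_2 = sqrt(λ_max) = sqrt((26 + sqrt(640))/2) ≈ 5.0645.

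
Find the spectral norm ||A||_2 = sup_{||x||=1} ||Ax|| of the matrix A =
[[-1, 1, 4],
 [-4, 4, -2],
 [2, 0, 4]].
||A||_2 ≈ 6.925 (= sqrt(largest eigenvalue of A^T A))

||A||_2 = sigma_max(A) = sqrt(lambda_max(A^T A)). Form the symmetric matrix M = A^T A =
[[21, -17, 12],
 [-17, 17, -4],
 [12, -4, 36]].
Its characteristic polynomial (trace, sum of principal 2x2 minors, determinant of M give the coefficients) is
  p(λ) = det(λ I - M) = λ^3 - 74λ^2 + 1276λ - 1296.
No integer candidate from the rational root theorem (±divisors of 1296) is a root, so the roots are irrational. The cubic discriminant is Δ = 662373696 > 0, so there are three distinct real roots. p(1) = -93 and p(2) = 968 have opposite signs, so a root lies in (1, 2); Newton's method refines it to λ ≈ 1.0827. p(24) = 528 and p(25) = -21 have opposite signs, so a root lies in (24, 25); Newton's method refines it to λ ≈ 24.9618. p(47) = -967 and p(48) = 48 have opposite signs, so a root lies in (47, 48); Newton's method refines it to λ ≈ 47.9556. Check (Vieta): the three roots sum to 74, matching tr M = 74.
So the eigenvalues of A^T A are ≈ 1.0827, 24.9618, 47.9556 (all ≥ 0, as they must be for A^T A). The largest is λ_max ≈ 47.9556, hence ||A||_2 = sqrt(λ_max) ≈ 6.925.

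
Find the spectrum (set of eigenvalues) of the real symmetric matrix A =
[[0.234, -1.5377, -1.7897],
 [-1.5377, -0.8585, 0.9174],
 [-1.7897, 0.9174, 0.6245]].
sigma(A) ≈ {-2, -1, 3}

A is real symmetric, so its spectrum consists of real eigenvalues. Expanding the characteristic polynomial of the displayed matrix gives
  det(λ I - A) = p(λ) = λ^3 + (0)λ^2 + (-7)λ + (-6).
Solving p(λ) = 0 yields eigenvalues ≈ -2, -1, 3. (A is shown rounded to 4 decimals, so these recover the underlying integer eigenvalues to within that precision.)
Verification: the trace of A = 0 equals the sum of eigenvalues 0, and det(A) ≈ 6.0002 matches the eigenvalue product 6.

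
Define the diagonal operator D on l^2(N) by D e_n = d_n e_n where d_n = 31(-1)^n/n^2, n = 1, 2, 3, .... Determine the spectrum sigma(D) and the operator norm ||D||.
sigma(D) = {31(-1)^n/n^2 : n ≥ 1} ∪ {0}; ||D|| = 31

A bounded diagonal operator on l^2 with diagonal entries d_n has spectrum equal to the closure of {d_n : n ≥ 1}: every d_n is an eigenvalue (with eigenvector e_n), so {d_n} ⊂ sigma(D); the spectrum is closed, so its closure is too; and for lambda not in the closure, (D - lambda I) has bounded inverse (the diagonal entries 1/(d_n - lambda) are bounded). For our sequence d_n = 31(-1)^n/n^2, n = 1, 2, 3, ...:
  - {d_n} = {31(-1)^n/n^2 : n ≥ 1}; the only limit point is 0
  - closure = {31(-1)^n/n^2 : n ≥ 1} ∪ {0}
For the norm: a diagonal operator has ||D|| = sup_n |d_n|. Here |d_n| = 31/n^2 is decreasing, so sup_n |d_n| = |d_1| = 31. So ||D|| = 31.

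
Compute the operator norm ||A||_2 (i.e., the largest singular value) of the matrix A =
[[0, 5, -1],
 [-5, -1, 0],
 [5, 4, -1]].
||A||_2 ≈ 8.5229 (= sqrt(largest eigenvalue of A^T A))

||A||_2 = sigma_max(A) = sqrt(lambda_max(A^T A)). Form the symmetric matrix M = A^T A =
[[50, 25, -5],
 [25, 42, -9],
 [-5, -9, 2]].
Its characteristic polynomial (trace, sum of principal 2x2 minors, determinant of M give the coefficients) is
  p(λ) = det(λ I - M) = λ^3 - 94λ^2 + 1553λ - 100.
No integer candidate from the rational root theorem (±divisors of 100) is a root, so the roots are irrational. The cubic discriminant is Δ = 6258850816 > 0, so there are three distinct real roots. p(0) = -100 and p(1) = 1360 have opposite signs, so a root lies in (0, 1); Newton's method refines it to λ ≈ 0.0646. p(21) = 320 and p(22) = -782 have opposite signs, so a root lies in (21, 22); Newton's method refines it to λ ≈ 21.296. p(72) = -2332 and p(73) = 1360 have opposite signs, so a root lies in (72, 73); Newton's method refines it to λ ≈ 72.6394. Check (Vieta): the three roots sum to 94, matching tr M = 94.
So the eigenvalues of A^T A are ≈ 0.0646, 21.296, 72.6394 (all ≥ 0, as they must be for A^T A). The largest is λ_max ≈ 72.6394, hence ||A||_2 = sqrt(λ_max) ≈ 8.5229.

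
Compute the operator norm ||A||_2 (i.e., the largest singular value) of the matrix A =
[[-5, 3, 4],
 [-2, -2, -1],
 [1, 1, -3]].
||A||_2 ≈ 7.3829 (= sqrt(largest eigenvalue of A^T A))

||A||_2 = sigma_max(A) = sqrt(lambda_max(A^T A)). Form the symmetric matrix M = A^T A =
[[30, -10, -21],
 [-10, 14, 11],
 [-21, 11, 26]].
Its characteristic polynomial (trace, sum of principal 2x2 minors, determinant of M give the coefficients) is
  p(λ) = det(λ I - M) = λ^3 - 70λ^2 + 902λ - 3136.
No integer candidate from the rational root theorem (±divisors of 3136) is a root, so the roots are irrational. The cubic discriminant is Δ = 47179696 > 0, so there are three distinct real roots. p(6) = -28 and p(7) = 91 have opposite signs, so a root lies in (6, 7); Newton's method refines it to λ ≈ 6.1739. p(9) = 41 and p(10) = -116 have opposite signs, so a root lies in (9, 10); Newton's method refines it to λ ≈ 9.3188. p(54) = -1084 and p(55) = 1099 have opposite signs, so a root lies in (54, 55); Newton's method refines it to λ ≈ 54.5073. Check (Vieta): the three roots sum to 70, matching tr M = 70.
So the eigenvalues of A^T A are ≈ 6.1739, 9.3188, 54.5073 (all ≥ 0, as they must be for A^T A). The largest is λ_max ≈ 54.5073, hence ||A||_2 = sqrt(λ_max) ≈ 7.3829.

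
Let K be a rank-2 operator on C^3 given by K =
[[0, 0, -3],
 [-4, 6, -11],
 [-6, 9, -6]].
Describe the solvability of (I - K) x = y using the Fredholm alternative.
(I - K) is invertible (det(I - K) = 46 ≠ 0), so for every y in C^3 the equation (I - K) x = y has a unique solution.

K has rank 2 and factors as K = U V^T = u1 v1^T + u2 v2^T with u1 = (0, 2, 3), v1 = (-2, 3, -1), u2 = (1, 3, 1), v2 = (0, 0, -3) (multiplying out reproduces the displayed K). The nonzero eigenvalues of U V^T coincide with those of the 2 x 2 matrix G = V^T U = [[v1·u1, v1·u2], [v2·u1, v2·u2]] = [[3, 6], [-9, -3]], and by the Sylvester determinant identity det(I_3 - U V^T) = det(I_2 - V^T U) = det([[-2, -6], [9, 4]]) = (-2)(4) - (-6)(9) = 46. (Direct check: I - K =
[[1, 0, 3],
 [4, -5, 11],
 [6, -9, 7]]
has determinant 46.) The finite-dimensional Fredholm alternative says: either (I - K) is invertible, or ker(I - K) ≠ {0} and then range(I - K) = ker((I - K)^*)^⊥, with dim ker(I - K) = dim ker((I - K)^*). Since det(I - K) ≠ 0, 1 is not an eigenvalue of K and ker(I - K) = {0}, so we are in the first case: for every y there is a unique x = (I - K)^(-1) y. (Explicitly, by the Woodbury identity, (I - U V^T)^(-1) = I + U (I_2 - G)^(-1) V^T.)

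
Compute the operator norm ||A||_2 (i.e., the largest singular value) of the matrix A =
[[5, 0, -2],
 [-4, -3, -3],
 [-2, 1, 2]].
||A||_2 ≈ 6.9054 (= sqrt(largest eigenvalue of A^T A))

||A||_2 = sigma_max(A) = sqrt(lambda_max(A^T A)). Form the symmetric matrix M = A^T A =
[[45, 10, -2],
 [10, 10, 11],
 [-2, 11, 17]].
Its characteristic polynomial (trace, sum of principal 2x2 minors, determinant of M give the coefficients) is
  p(λ) = det(λ I - M) = λ^3 - 72λ^2 + 1160λ - 25.
No integer candidate from the rational root theorem (±divisors of 25) is a root, so the roots are irrational. The cubic discriminant is Δ = 732248725 > 0, so there are three distinct real roots. p(0) = -25 and p(1) = 1064 have opposite signs, so a root lies in (0, 1); Newton's method refines it to λ ≈ 0.0216. p(24) = 167 and p(25) = -400 have opposite signs, so a root lies in (24, 25); Newton's method refines it to λ ≈ 24.2941. p(47) = -730 and p(48) = 359 have opposite signs, so a root lies in (47, 48); Newton's method refines it to λ ≈ 47.6844. Check (Vieta): the three roots sum to 72, matching tr M = 72.
So the eigenvalues of A^T A are ≈ 0.0216, 24.2941, 47.6844 (all ≥ 0, as they must be for A^T A). The largest is λ_max ≈ 47.6844, hence ||A||_2 = sqrt(λ_max) ≈ 6.9054.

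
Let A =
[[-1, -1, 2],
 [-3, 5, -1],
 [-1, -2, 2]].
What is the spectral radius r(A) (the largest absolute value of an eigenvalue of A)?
r(A) ≈ 6.1831

The eigenvalues of A are the roots of its characteristic polynomial. With M = A (coefficients from the trace, the sum of principal 2x2 minors, and det A):
  p(λ) = det(λ I - M) = λ^3 - 6λ^2 - 7.
No integer candidate from the rational root theorem (±divisors of 7) is a root, so the roots are irrational. The cubic discriminant is Δ = -7371 < 0, so there is one real root and a complex-conjugate pair. p(6) = -7 and p(7) = 42 have opposite signs, so a root lies in (6, 7); Newton's method refines it to λ ≈ 6.1831. Dividing out (λ - (6.1831)) leaves approximately λ^2 + 0.1831λ + 1.1321. For λ^2 + 0.1831λ + 1.1321 the discriminant is -4.4949. It is negative, so the remaining roots are the complex-conjugate pair λ ≈ -0.0915 ± 1.0601i. Their product equals the constant term, so |λ|^2 ≈ 1.1321 and |λ| ≈ 1.064.
Thus the eigenvalues (to 4 decimals) are 6.1831 (modulus 6.1831); -0.0915 ± 1.0601i (modulus 1.064). The spectral radius is the largest modulus: r(A) ≈ 6.1831. (Cross-check: r(A) ≤ ||A||_2 ≈ 6.2371; equality holds whenever A is normal, though it can also hold for some non-normal A.)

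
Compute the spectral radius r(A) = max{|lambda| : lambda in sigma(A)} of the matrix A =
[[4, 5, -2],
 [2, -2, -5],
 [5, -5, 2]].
r(A) ≈ 6.539

The eigenvalues of A are the roots of its characteristic polynomial. With M = A (coefficients from the trace, the sum of principal 2x2 minors, and det A):
  p(λ) = det(λ I - M) = λ^3 - 4λ^2 - 29λ + 261.
No integer candidate from the rational root theorem (±divisors of 261) is a root, so the roots are irrational. The cubic discriminant is Δ = -1116471 < 0, so there is one real root and a complex-conjugate pair. p(-7) = -75 and p(-6) = 75 have opposite signs, so a root lies in (-7, -6); Newton's method refines it to λ ≈ -6.539. Dividing out (λ - (-6.539)) leaves approximately λ^2 - 10.539λ + 39.9144. For λ^2 - 10.539λ + 39.9144 the discriminant is -48.5872. It is negative, so the remaining roots are the complex-conjugate pair λ ≈ 5.2695 ± 3.4852i. Their product equals the constant term, so |λ|^2 ≈ 39.9144 and |λ| ≈ 6.3178.
Thus the eigenvalues (to 4 decimals) are -6.539 (modulus 6.539); 5.2695 ± 3.4852i (modulus 6.3178). The spectral radius is the largest modulus: r(A) ≈ 6.539. (Cross-check: r(A) ≤ ||A||_2 ≈ 7.7758; equality holds whenever A is normal, though it can also hold for some non-normal A.)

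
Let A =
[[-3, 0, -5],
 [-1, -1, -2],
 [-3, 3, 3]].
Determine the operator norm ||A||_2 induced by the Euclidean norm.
||A||_2 ≈ 6.5545 (= sqrt(largest eigenvalue of A^T A))

||A||_2 = sigma_max(A) = sqrt(lambda_max(A^T A)). Form the symmetric matrix M = A^T A =
[[19, -8, 8],
 [-8, 10, 11],
 [8, 11, 38]].
Its characteristic polynomial (trace, sum of principal 2x2 minors, determinant of M give the coefficients) is
  p(λ) = det(λ I - M) = λ^3 - 67λ^2 + 1043λ - 441.
No integer candidate from the rational root theorem (±divisors of 441) is a root, so the roots are irrational. The cubic discriminant is Δ = 363766592 > 0, so there are three distinct real roots. p(0) = -441 and p(1) = 536 have opposite signs, so a root lies in (0, 1); Newton's method refines it to λ ≈ 0.4349. p(23) = 272 and p(24) = -177 have opposite signs, so a root lies in (23, 24); Newton's method refines it to λ ≈ 23.6039. p(42) = -735 and p(43) = 32 have opposite signs, so a root lies in (42, 43); Newton's method refines it to λ ≈ 42.9612. Check (Vieta): the three roots sum to 67, matching tr M = 67.
So the eigenvalues of A^T A are ≈ 0.4349, 23.6039, 42.9612 (all ≥ 0, as they must be for A^T A). The largest is λ_max ≈ 42.9612, hence ||A||_2 = sqrt(λ_max) ≈ 6.5545.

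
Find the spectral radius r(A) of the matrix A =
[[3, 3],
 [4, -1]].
r(A) = 5

The eigenvalues of A are the roots of its characteristic polynomial. With M = A (coefficients from the trace and determinant):
  p(λ) = det(λ I - M) = λ^2 - 2λ - 15.
For λ^2 - 2λ - 15 the discriminant is 64. It is a perfect square (8^2), so the roots are rational: λ = (2 ± 8)/2 = 5, -3.
Thus the eigenvalues (to 4 decimals) are 5 (modulus 5); -3 (modulus 3). The spectral radius is the largest modulus: r(A) = 5. (Cross-check: r(A) ≤ ||A||_2 ≈ 5.1492; equality holds whenever A is normal, though it can also hold for some non-normal A.)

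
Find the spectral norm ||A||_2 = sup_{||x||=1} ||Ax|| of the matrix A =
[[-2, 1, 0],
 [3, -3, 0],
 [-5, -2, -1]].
||A||_2 ≈ 6.2198 (= sqrt(largest eigenvalue of A^T A))

||A||_2 = sigma_max(A) = sqrt(lambda_max(A^T A)). Form the symmetric matrix M = A^T A =
[[38, -1, 5],
 [-1, 14, 2],
 [5, 2, 1]].
Its characteristic polynomial (trace, sum of principal 2x2 minors, determinant of M give the coefficients) is
  p(λ) = det(λ I - M) = λ^3 - 53λ^2 + 554λ - 9.
No integer candidate from the rational root theorem (±divisors of 9) is a root, so the roots are irrational. The cubic discriminant is Δ = 181396073 > 0, so there are three distinct real roots. p(0) = -9 and p(1) = 493 have opposite signs, so a root lies in (0, 1); Newton's method refines it to λ ≈ 0.0163. p(14) = 103 and p(15) = -249 have opposite signs, so a root lies in (14, 15); Newton's method refines it to λ ≈ 14.2984. p(38) = -617 and p(39) = 303 have opposite signs, so a root lies in (38, 39); Newton's method refines it to λ ≈ 38.6853. Check (Vieta): the three roots sum to 53, matching tr M = 53.
So the eigenvalues of A^T A are ≈ 0.0163, 14.2984, 38.6853 (all ≥ 0, as they must be for A^T A). The largest is λ_max ≈ 38.6853, hence ||A||_2 = sqrt(λ_max) ≈ 6.2198.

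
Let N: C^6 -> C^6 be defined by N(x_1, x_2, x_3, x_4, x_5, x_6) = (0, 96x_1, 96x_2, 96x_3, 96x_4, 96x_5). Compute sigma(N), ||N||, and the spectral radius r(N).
sigma(N) = {0}; ||N|| = 96; r(N) = 0. (N is nilpotent with N^6 = 0.)

On C^6, N is a strictly lower-triangular matrix with 96 on the subdiagonal and zeros elsewhere, so its characteristic polynomial is lambda^6 and every eigenvalue is 0: sigma(N) = {0}. For the operator norm, N e_i = 96e_{i+1} for i = 1, ..., 5 and N e_6 = 0, so the singular values of N are 96 (with multiplicity 5) and 0; hence ||N|| = 96. The spectral radius r(N) = max|lambda| = 0. Note ||N|| > r(N) — characteristic of non-normal nilpotent operators. Indeed N^6 = 0.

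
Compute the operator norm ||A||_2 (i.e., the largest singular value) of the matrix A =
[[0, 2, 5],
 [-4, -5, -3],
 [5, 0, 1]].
||A||_2 ≈ 8.7394 (= sqrt(largest eigenvalue of A^T A))

||A||_2 = sigma_max(A) = sqrt(lambda_max(A^T A)). Form the symmetric matrix M = A^T A =
[[41, 20, 17],
 [20, 29, 25],
 [17, 25, 35]].
Its characteristic polynomial (trace, sum of principal 2x2 minors, determinant of M give the coefficients) is
  p(λ) = det(λ I - M) = λ^3 - 105λ^2 + 2325λ - 10609.
No integer candidate from the rational root theorem (±divisors of 10609) is a root, so the roots are irrational. The cubic discriminant is Δ = 3779453088 > 0, so there are three distinct real roots. p(6) = -223 and p(7) = 864 have opposite signs, so a root lies in (6, 7); Newton's method refines it to λ ≈ 6.1929. p(22) = 369 and p(23) = -512 have opposite signs, so a root lies in (22, 23); Newton's method refines it to λ ≈ 22.4293. p(76) = -1413 and p(77) = 2404 have opposite signs, so a root lies in (76, 77); Newton's method refines it to λ ≈ 76.3778. Check (Vieta): the three roots sum to 105, matching tr M = 105.
So the eigenvalues of A^T A are ≈ 6.1929, 22.4293, 76.3778 (all ≥ 0, as they must be for A^T A). The largest is λ_max ≈ 76.3778, hence ||A||_2 = sqrt(λ_max) ≈ 8.7394.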